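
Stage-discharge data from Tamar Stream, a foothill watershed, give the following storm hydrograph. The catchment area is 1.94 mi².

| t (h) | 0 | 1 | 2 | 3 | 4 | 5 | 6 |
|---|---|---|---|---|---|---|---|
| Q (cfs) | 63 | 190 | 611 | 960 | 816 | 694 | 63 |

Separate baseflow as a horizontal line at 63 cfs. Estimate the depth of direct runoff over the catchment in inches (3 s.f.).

Direct runoff: 0.0, 127.0, 548.0, 897.0, 753.0, 631.0, 0.0 cfs; ΣQ_DR = 2956 cfs.
V = ΣQ_DR · Δt = 2956 × 3600 s = 1.064 × 10^7 ft³.
Over A = 1.94 mi², depth = V / A = 2.36 in.

d ≈ 2.36 in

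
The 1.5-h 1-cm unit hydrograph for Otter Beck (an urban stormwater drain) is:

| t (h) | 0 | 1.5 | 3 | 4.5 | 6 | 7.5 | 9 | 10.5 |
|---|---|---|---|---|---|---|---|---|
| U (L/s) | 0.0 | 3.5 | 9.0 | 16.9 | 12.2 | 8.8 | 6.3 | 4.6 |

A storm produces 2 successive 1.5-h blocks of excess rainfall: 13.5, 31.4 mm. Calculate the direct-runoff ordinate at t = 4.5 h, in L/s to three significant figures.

By discrete convolution, Q_j = Σ (P_i / 10 mm) · U_{j−i}.
At t = 4.5 h (j=3): Q = (13.5/10)·16.9 + (31.4/10)·9.0 = 51.1 L/s.

Q ≈ 51.1 L/s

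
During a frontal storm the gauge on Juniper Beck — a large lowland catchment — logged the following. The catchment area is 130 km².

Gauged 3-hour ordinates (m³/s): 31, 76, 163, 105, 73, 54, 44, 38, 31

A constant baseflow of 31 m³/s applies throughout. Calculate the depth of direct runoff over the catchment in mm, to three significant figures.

d ≈ 27.9 mm

Direct runoff: 0.0, 45.0, 132.0, 74.0, 42.0, 23.0, 13.0, 7.0, 0.0 m³/s; ΣQ_DR = 336.0 m³/s.
V = ΣQ_DR · Δt = 336.0 × 10800 s = 3.629 × 10^6 m³.
Over A = 130 km², depth = V / A = 27.9 mm.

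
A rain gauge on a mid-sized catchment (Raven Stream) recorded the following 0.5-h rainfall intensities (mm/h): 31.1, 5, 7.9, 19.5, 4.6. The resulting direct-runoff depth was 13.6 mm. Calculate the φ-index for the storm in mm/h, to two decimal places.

Only the 2 blocks with intensity above φ contribute runoff: 31.1, 19.5 mm/h.
Σ(I−φ)·Δt = d  ⇒  (31.1+19.5 − 2φ)·0.5 = 13.6
φ = (50.60 − 13.6/0.5) / 2 = 11.70 mm/h.

φ ≈ 11.70 mm/h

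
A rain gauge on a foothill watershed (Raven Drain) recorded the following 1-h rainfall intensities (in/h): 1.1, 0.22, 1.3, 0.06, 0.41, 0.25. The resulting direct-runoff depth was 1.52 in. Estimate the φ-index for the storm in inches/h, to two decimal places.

Only the 2 blocks with intensity above φ contribute runoff: 1.1, 1.3 in/h.
Σ(I−φ)·Δt = d  ⇒  (1.1+1.3 − 2φ)·1 = 1.52
φ = (2.400 − 1.52/1) / 2 = 0.44 in/h.

φ ≈ 0.44 in/h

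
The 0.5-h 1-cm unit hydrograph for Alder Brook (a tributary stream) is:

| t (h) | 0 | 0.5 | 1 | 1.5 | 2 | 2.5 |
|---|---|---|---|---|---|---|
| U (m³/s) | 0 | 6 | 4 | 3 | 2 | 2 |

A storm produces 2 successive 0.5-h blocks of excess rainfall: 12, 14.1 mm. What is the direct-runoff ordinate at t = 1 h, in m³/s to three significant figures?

By discrete convolution, Q_j = Σ (P_i / 10 mm) · U_{j−i}.
At t = 1 h (j=2): Q = (12/10)·4 + (14.1/10)·6 = 13.3 m³/s.

Q ≈ 13.3 m³/s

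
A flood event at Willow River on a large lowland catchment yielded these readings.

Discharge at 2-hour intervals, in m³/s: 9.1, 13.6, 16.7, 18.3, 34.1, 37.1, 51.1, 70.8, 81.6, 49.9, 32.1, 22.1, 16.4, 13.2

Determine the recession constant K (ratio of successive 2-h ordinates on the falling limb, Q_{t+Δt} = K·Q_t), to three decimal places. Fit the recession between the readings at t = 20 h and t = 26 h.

Using the recession-limb readings at t = 20 h and t = 26 h: Q falls from 32.1 to 13.2 m³/s over 3 intervals.
K = (Q₂/Q₁)^(1/3) = (13.2/32.1)^(1/3) = 0.744.

K ≈ 0.744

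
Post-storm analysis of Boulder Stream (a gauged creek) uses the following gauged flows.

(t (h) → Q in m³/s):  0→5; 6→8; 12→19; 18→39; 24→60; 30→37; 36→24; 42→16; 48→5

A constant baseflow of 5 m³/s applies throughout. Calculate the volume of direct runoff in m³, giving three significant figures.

V ≈ 3.63 × 10^6 m³

Direct-runoff ordinates (Q − Q_b): 0.0, 3.0, 14.0, 34.0, 55.0, 32.0, 19.0, 11.0, 0.0 m³/s.
ΣQ_DR = 168.0 m³/s.
With Δt = 6 h = 21600 s, V = ΣQ_DR · Δt = 168.0 × 21600 = 3.63 × 10^6 m³.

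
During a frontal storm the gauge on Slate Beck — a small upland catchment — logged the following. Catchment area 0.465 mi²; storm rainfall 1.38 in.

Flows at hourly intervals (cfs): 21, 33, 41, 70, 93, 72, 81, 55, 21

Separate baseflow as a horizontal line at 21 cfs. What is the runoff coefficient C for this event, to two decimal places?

ΣQ_DR = 298.0 cfs; V = ΣQ_DR·Δt = 1.073 × 10^6 ft³.
Runoff depth d = V / A = 0.9931 in.
C = d / P = 0.9931 / 1.38 = 0.72.

C ≈ 0.72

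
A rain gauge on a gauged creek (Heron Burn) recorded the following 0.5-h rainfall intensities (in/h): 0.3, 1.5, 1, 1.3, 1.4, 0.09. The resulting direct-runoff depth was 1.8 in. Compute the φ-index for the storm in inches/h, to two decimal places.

φ ≈ 0.40 in/h

Only the 4 blocks with intensity above φ contribute runoff: 1.5, 1, 1.3, 1.4 in/h.
Σ(I−φ)·Δt = d  ⇒  (1.5+1+1.3+1.4 − 4φ)·0.5 = 1.8
φ = (5.200 − 1.8/0.5) / 4 = 0.40 in/h.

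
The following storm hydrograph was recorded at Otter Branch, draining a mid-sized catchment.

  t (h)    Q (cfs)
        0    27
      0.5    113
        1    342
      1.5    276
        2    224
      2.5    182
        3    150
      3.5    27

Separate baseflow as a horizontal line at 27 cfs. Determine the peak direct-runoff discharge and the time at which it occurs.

Q_p = 315.0 cfs at t = 1 h

Subtracting baseflow gives direct-runoff ordinates: 0.0, 86.0, 315.0, 249.0, 197.0, 155.0, 123.0, 0.0 cfs.
The maximum is 315.0 cfs, occurring at the reading for t = 1 h.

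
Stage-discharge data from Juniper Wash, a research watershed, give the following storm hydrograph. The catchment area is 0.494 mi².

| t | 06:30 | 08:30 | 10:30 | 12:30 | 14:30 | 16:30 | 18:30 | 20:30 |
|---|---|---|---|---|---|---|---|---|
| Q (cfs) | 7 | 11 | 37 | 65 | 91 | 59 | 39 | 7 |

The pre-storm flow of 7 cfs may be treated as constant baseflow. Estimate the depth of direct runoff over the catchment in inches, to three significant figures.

Direct runoff: 0.0, 4.0, 30.0, 58.0, 84.0, 52.0, 32.0, 0.0 cfs; ΣQ_DR = 260.0 cfs.
V = ΣQ_DR · Δt = 260.0 × 7200 s = 1.872 × 10^6 ft³.
Over A = 0.494 mi², depth = V / A = 1.63 in.

d ≈ 1.63 in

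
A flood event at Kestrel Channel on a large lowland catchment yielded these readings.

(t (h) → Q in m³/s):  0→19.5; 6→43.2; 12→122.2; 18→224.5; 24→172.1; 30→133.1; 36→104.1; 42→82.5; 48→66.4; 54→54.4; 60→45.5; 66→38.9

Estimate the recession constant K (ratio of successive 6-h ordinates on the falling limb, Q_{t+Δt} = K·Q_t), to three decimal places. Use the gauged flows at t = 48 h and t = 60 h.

Using the recession-limb readings at t = 48 h and t = 60 h: Q falls from 66.4 to 45.5 m³/s over 2 intervals.
K = (Q₂/Q₁)^(1/2) = (45.5/66.4)^(1/2) = 0.828.

K ≈ 0.828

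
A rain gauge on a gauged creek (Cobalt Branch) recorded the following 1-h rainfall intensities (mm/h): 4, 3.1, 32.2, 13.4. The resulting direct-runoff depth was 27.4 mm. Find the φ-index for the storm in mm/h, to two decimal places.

φ ≈ 9.10 mm/h

Only the 2 blocks with intensity above φ contribute runoff: 32.2, 13.4 mm/h.
Σ(I−φ)·Δt = d  ⇒  (32.2+13.4 − 2φ)·1 = 27.4
φ = (45.60 − 27.4/1) / 2 = 9.10 mm/h.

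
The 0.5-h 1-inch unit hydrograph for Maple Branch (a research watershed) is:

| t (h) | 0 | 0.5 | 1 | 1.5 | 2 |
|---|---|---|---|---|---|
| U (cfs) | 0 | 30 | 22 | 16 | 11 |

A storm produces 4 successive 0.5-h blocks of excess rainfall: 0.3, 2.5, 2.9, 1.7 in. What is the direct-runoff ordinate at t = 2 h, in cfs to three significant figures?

By discrete convolution, Q_j = Σ (P_i / 1 in) · U_{j−i}.
At t = 2 h (j=4): Q = (0.3/1)·11 + (2.5/1)·16 + (2.9/1)·22 + (1.7/1)·30 = 158 cfs.

Q ≈ 158 cfs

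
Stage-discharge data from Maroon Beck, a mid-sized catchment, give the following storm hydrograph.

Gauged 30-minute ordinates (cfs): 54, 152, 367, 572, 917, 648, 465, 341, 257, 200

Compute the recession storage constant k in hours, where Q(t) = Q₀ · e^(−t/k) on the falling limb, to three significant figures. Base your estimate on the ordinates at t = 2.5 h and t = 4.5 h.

k ≈ 1.70 h

On the falling limb, Q drops from 648 to 200 cfs between t = 2.5 h and t = 4.5 h (Δt = 2 h).
k = −Δt / ln(Q₂/Q₁) = −2 / ln(200/648) = 1.70 h.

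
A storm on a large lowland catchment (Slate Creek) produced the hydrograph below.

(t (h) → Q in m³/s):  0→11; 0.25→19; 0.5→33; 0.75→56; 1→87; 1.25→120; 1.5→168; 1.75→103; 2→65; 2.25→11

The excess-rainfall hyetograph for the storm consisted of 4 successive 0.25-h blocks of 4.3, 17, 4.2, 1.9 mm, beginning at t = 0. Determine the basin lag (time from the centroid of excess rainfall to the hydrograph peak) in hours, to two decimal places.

t_L ≈ 1.09 h

Centroid of excess rainfall: t_c = Σ P_i·t̄_i / ΣP_i = 0.4088 h (block centres at 0.125, 0.375, 0.625, 0.875 h).
Hydrograph peak occurs at t = 1.5 h, so basin lag t_L = 1.5 − 0.4088 = 1.09 h.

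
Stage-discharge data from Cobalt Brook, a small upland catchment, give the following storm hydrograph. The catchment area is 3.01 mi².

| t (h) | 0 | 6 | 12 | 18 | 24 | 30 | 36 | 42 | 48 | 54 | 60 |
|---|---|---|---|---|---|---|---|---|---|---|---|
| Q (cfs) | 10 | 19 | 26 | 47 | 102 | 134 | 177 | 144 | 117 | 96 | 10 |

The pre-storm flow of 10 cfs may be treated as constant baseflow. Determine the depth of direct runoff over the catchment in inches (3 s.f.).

Direct runoff: 0.0, 9.0, 16.0, 37.0, 92.0, 124.0, 167.0, 134.0, 107.0, 86.0, 0.0 cfs; ΣQ_DR = 772.0 cfs.
V = ΣQ_DR · Δt = 772.0 × 21600 s = 1.668 × 10^7 ft³.
Over A = 3.01 mi², depth = V / A = 2.38 in.

d ≈ 2.38 in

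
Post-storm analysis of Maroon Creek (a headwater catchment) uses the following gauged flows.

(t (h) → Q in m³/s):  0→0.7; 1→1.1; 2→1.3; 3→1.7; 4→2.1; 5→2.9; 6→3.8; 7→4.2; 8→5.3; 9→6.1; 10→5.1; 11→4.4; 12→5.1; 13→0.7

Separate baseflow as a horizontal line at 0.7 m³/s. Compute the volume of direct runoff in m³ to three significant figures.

Direct-runoff ordinates (Q − Q_b): 0.0, 0.4, 0.6, 1.0, 1.4, 2.2, 3.1, 3.5, 4.6, 5.4, 4.4, 3.7, 4.4, 0.0 m³/s.
ΣQ_DR = 34.70 m³/s.
With Δt = 1 h = 3600 s, V = ΣQ_DR · Δt = 34.70 × 3600 = 1.25 × 10^5 m³.

V ≈ 1.25 × 10^5 m³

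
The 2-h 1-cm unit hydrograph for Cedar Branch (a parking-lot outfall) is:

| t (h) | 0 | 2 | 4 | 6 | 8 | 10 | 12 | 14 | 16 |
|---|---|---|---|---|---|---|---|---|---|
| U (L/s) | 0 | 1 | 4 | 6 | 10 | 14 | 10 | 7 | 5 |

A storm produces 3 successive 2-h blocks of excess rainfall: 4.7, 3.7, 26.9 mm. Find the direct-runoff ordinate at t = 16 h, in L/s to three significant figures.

Q ≈ 31.8 L/s

By discrete convolution, Q_j = Σ (P_i / 10 mm) · U_{j−i}.
At t = 16 h (j=8): Q = (4.7/10)·5 + (3.7/10)·7 + (26.9/10)·10 = 31.8 L/s.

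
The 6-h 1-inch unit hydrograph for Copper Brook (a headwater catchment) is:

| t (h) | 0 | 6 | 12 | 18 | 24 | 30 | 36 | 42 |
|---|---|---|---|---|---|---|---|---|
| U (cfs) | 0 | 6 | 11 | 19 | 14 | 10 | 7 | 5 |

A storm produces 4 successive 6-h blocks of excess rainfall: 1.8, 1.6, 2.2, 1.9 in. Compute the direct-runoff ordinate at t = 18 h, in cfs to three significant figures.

By discrete convolution, Q_j = Σ (P_i / 1 in) · U_{j−i}.
At t = 18 h (j=3): Q = (1.8/1)·19 + (1.6/1)·11 + (2.2/1)·6 + (1.9/1)·0 = 65.0 cfs.

Q ≈ 65.0 cfs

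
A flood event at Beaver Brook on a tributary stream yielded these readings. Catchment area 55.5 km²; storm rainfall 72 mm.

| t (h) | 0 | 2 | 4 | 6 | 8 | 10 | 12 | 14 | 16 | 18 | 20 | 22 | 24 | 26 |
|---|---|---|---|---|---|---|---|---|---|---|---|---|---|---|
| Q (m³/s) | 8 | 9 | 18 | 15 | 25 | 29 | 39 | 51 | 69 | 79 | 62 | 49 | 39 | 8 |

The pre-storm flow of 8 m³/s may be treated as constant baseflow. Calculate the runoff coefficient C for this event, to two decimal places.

ΣQ_DR = 388.0 m³/s; V = ΣQ_DR·Δt = 2.794 × 10^6 m³.
Runoff depth d = V / A = 50.34 mm.
C = d / P = 50.34 / 72 = 0.70.

C ≈ 0.70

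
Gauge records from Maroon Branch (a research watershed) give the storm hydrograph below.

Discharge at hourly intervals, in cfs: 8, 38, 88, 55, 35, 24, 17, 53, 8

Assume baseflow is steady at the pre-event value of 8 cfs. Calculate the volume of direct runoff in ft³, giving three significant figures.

V ≈ 9.14 × 10^5 ft³

Direct-runoff ordinates (Q − Q_b): 0.0, 30.0, 80.0, 47.0, 27.0, 16.0, 9.0, 45.0, 0.0 cfs.
ΣQ_DR = 254.0 cfs.
With Δt = 1 h = 3600 s, V = ΣQ_DR · Δt = 254.0 × 3600 = 9.14 × 10^5 ft³.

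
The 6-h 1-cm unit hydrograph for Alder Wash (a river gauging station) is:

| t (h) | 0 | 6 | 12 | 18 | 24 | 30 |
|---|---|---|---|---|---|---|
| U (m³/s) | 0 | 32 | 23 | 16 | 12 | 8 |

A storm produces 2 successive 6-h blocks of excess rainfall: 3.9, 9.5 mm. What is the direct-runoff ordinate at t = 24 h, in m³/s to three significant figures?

By discrete convolution, Q_j = Σ (P_i / 10 mm) · U_{j−i}.
At t = 24 h (j=4): Q = (3.9/10)·12 + (9.5/10)·16 = 19.9 m³/s.

Q ≈ 19.9 m³/s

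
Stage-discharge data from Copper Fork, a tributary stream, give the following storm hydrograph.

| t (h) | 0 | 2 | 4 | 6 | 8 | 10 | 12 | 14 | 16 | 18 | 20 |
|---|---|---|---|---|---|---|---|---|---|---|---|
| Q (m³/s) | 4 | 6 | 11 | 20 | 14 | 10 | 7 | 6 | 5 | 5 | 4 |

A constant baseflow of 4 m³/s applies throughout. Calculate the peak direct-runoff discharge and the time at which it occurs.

Q_p = 16.0 m³/s at t = 6 h

Subtracting baseflow gives direct-runoff ordinates: 0.0, 2.0, 7.0, 16.0, 10.0, 6.0, 3.0, 2.0, 1.0, 1.0, 0.0 m³/s.
The maximum is 16.0 m³/s, occurring at the reading for t = 6 h.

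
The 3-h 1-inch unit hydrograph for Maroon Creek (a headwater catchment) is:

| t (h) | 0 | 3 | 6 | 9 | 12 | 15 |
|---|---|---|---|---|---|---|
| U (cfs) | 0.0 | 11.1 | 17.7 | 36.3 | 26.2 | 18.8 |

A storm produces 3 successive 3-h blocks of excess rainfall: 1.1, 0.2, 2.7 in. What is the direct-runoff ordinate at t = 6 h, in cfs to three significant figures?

Q ≈ 21.7 cfs

By discrete convolution, Q_j = Σ (P_i / 1 in) · U_{j−i}.
At t = 6 h (j=2): Q = (1.1/1)·17.7 + (0.2/1)·11.1 + (2.7/1)·0.0 = 21.7 cfs.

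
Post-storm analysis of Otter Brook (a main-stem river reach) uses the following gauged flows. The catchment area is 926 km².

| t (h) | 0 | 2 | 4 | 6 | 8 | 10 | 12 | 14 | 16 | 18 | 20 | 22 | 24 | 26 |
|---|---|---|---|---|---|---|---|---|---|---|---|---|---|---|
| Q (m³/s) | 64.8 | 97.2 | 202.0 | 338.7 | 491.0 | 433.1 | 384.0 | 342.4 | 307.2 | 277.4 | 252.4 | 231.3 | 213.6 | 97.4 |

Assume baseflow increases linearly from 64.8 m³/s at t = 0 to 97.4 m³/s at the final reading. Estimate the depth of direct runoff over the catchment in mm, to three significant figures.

Direct runoff: 0.00, 29.89, 132.18, 266.38, 416.17, 355.76, 304.15, 260.05, 222.34, 190.03, 162.52, 138.92, 118.71, 0.00 m³/s; ΣQ_DR = 2597 m³/s.
V = ΣQ_DR · Δt = 2597 × 7200 s = 1.870 × 10^7 m³.
Over A = 926 km², depth = V / A = 20.2 mm.

d ≈ 20.2 mm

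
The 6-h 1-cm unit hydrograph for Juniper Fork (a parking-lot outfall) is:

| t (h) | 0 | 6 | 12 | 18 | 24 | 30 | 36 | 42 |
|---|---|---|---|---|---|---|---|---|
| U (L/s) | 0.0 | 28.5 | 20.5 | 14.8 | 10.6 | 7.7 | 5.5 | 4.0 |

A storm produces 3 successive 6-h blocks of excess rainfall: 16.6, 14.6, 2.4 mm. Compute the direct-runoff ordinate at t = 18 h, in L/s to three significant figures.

Q ≈ 61.3 L/s

By discrete convolution, Q_j = Σ (P_i / 10 mm) · U_{j−i}.
At t = 18 h (j=3): Q = (16.6/10)·14.8 + (14.6/10)·20.5 + (2.4/10)·28.5 = 61.3 L/s.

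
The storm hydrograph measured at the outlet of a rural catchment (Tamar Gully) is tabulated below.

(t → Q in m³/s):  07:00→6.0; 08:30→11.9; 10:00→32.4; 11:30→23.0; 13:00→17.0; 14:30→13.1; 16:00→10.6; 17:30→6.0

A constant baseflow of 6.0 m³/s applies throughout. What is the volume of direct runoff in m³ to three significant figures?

Direct-runoff ordinates (Q − Q_b): 0.0, 5.9, 26.4, 17.0, 11.0, 7.1, 4.6, 0.0 m³/s.
ΣQ_DR = 72.00 m³/s.
With Δt = 1.5 h = 5400 s, V = ΣQ_DR · Δt = 72.00 × 5400 = 3.89 × 10^5 m³.

V ≈ 3.89 × 10^5 m³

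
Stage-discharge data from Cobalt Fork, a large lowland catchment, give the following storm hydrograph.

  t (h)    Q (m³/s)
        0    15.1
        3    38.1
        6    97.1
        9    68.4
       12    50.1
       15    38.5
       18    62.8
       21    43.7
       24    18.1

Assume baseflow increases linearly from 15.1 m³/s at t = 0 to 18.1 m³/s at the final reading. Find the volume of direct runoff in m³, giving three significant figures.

Direct-runoff ordinates (Q − Q_b): 0.00, 22.62, 81.25, 52.17, 33.50, 21.52, 45.45, 25.98, 0.00 m³/s.
ΣQ_DR = 282.5 m³/s.
With Δt = 3 h = 10800 s, V = ΣQ_DR · Δt = 282.5 × 10800 = 3.05 × 10^6 m³.

V ≈ 3.05 × 10^6 m³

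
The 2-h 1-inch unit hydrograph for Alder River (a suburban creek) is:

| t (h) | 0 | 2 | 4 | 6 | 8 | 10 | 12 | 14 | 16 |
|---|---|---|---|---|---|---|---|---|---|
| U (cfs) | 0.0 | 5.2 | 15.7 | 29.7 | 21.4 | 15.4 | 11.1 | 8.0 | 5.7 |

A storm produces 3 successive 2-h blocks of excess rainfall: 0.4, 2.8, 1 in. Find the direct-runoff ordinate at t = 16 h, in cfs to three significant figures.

Q ≈ 35.8 cfs

By discrete convolution, Q_j = Σ (P_i / 1 in) · U_{j−i}.
At t = 16 h (j=8): Q = (0.4/1)·5.7 + (2.8/1)·8.0 + (1/1)·11.1 = 35.8 cfs.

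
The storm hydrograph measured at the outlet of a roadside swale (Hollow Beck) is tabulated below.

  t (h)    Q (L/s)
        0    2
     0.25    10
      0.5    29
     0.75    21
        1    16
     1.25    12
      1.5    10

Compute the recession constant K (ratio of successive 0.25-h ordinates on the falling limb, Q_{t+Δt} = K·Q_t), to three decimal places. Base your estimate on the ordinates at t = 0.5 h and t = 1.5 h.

Using the recession-limb readings at t = 0.5 h and t = 1.5 h: Q falls from 29 to 10 L/s over 4 intervals.
K = (Q₂/Q₁)^(1/4) = (10/29)^(1/4) = 0.766.

K ≈ 0.766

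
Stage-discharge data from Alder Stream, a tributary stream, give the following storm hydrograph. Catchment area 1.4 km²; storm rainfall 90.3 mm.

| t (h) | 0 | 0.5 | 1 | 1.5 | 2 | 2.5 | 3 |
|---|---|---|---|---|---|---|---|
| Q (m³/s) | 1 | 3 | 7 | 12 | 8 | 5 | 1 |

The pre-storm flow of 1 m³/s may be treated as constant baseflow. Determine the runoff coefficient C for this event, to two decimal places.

ΣQ_DR = 30.00 m³/s; V = ΣQ_DR·Δt = 54000 m³.
Runoff depth d = V / A = 38.57 mm.
C = d / P = 38.57 / 90.3 = 0.43.

C ≈ 0.43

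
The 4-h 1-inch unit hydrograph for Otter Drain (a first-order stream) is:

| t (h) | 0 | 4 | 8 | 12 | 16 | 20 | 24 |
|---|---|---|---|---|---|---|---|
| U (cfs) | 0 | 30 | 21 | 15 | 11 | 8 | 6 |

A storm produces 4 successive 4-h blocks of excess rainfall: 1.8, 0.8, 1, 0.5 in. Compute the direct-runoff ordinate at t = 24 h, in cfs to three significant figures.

By discrete convolution, Q_j = Σ (P_i / 1 in) · U_{j−i}.
At t = 24 h (j=6): Q = (1.8/1)·6 + (0.8/1)·8 + (1/1)·11 + (0.5/1)·15 = 35.7 cfs.

Q ≈ 35.7 cfs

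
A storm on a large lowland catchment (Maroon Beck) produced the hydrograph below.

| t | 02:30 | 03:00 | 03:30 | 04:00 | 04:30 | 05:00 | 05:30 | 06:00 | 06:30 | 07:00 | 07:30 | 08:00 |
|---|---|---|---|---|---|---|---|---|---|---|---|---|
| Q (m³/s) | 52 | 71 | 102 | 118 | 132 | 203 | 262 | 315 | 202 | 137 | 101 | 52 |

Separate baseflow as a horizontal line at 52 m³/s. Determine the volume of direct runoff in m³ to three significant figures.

V ≈ 2.02 × 10^6 m³

Direct-runoff ordinates (Q − Q_b): 0.0, 19.0, 50.0, 66.0, 80.0, 151.0, 210.0, 263.0, 150.0, 85.0, 49.0, 0.0 m³/s.
ΣQ_DR = 1123 m³/s.
With Δt = 0.5 h = 1800 s, V = ΣQ_DR · Δt = 1123 × 1800 = 2.02 × 10^6 m³.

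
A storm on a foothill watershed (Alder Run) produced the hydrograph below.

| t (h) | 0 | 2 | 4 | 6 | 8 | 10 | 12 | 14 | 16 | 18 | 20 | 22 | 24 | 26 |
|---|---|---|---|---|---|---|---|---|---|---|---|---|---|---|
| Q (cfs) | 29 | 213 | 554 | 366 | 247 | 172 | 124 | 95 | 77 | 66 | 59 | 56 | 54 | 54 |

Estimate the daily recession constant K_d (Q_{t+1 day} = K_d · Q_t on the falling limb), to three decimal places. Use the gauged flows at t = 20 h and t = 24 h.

Between t = 20 h and t = 24 h the flow falls from 59 to 54 cfs over 2×2 h = 4 h.
Per-interval ratio K = (54/59)^(1/2) = 0.9567; K_d = K^(24/2) = 0.588.

K_d ≈ 0.588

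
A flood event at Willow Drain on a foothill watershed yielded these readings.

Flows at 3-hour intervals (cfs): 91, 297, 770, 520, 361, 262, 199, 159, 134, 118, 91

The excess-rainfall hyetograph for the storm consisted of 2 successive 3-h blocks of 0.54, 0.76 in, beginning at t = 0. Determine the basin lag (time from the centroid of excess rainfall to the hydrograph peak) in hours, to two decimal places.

t_L ≈ 2.75 h

Centroid of excess rainfall: t_c = Σ P_i·t̄_i / ΣP_i = 3.2538 h (block centres at 1.5, 4.5 h).
Hydrograph peak occurs at t = 6 h, so basin lag t_L = 6 − 3.2538 = 2.75 h.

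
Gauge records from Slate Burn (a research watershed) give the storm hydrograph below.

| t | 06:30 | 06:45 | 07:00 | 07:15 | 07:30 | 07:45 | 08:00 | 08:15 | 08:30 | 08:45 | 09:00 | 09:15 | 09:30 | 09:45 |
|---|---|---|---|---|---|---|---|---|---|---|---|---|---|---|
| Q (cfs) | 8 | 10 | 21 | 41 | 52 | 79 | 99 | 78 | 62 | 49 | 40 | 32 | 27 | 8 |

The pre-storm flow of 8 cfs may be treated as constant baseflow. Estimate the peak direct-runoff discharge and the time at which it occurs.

Q_p = 91.0 cfs at t = 08:00

Subtracting baseflow gives direct-runoff ordinates: 0.0, 2.0, 13.0, 33.0, 44.0, 71.0, 91.0, 70.0, 54.0, 41.0, 32.0, 24.0, 19.0, 0.0 cfs.
The maximum is 91.0 cfs, occurring at the reading for t = 08:00.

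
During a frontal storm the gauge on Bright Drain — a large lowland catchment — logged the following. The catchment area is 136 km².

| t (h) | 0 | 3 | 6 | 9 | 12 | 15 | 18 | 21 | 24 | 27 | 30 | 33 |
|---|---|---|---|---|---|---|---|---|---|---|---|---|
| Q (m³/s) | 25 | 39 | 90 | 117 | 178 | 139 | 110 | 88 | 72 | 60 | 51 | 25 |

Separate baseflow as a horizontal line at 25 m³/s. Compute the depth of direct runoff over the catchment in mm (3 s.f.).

d ≈ 55.1 mm

Direct runoff: 0.0, 14.0, 65.0, 92.0, 153.0, 114.0, 85.0, 63.0, 47.0, 35.0, 26.0, 0.0 m³/s; ΣQ_DR = 694.0 m³/s.
V = ΣQ_DR · Δt = 694.0 × 10800 s = 7.495 × 10^6 m³.
Over A = 136 km², depth = V / A = 55.1 mm.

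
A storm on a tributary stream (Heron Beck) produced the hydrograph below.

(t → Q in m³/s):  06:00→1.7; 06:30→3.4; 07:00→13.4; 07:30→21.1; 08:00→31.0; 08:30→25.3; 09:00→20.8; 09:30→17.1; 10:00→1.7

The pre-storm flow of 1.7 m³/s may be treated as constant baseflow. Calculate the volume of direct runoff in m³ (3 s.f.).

Direct-runoff ordinates (Q − Q_b): 0.0, 1.7, 11.7, 19.4, 29.3, 23.6, 19.1, 15.4, 0.0 m³/s.
ΣQ_DR = 120.2 m³/s.
With Δt = 0.5 h = 1800 s, V = ΣQ_DR · Δt = 120.2 × 1800 = 2.16 × 10^5 m³.

V ≈ 2.16 × 10^5 m³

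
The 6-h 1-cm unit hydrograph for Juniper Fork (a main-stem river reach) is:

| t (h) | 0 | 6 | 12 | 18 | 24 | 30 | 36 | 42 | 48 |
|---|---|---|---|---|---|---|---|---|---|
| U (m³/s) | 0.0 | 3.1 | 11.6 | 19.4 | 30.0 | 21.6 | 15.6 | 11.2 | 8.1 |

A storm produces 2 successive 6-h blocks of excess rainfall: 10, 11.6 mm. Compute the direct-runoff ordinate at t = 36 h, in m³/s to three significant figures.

By discrete convolution, Q_j = Σ (P_i / 10 mm) · U_{j−i}.
At t = 36 h (j=6): Q = (10/10)·15.6 + (11.6/10)·21.6 = 40.7 m³/s.

Q ≈ 40.7 m³/s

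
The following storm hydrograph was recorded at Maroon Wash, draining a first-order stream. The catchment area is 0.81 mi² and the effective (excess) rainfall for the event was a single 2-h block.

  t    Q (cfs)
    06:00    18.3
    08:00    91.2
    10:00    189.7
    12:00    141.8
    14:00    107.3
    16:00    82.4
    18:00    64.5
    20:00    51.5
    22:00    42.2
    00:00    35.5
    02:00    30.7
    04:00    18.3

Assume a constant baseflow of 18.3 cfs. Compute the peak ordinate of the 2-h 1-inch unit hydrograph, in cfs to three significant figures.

U_p ≈ 68.5 cfs

Direct runoff: 0.0, 72.9, 171.4, 123.5, 89.0, 64.1, 46.2, 33.2, 23.9, 17.2, 12.4, 0.0 cfs; ΣQ_DR = 653.8 cfs, peak = 171.4 cfs.
Runoff depth d = ΣQ_DR·Δt / A = 653.8 × 7200 / (0.81 mi²) = 2.502 in.
The 1-inch UH is the DRH scaled by (1 in)/d, so U_p = 171.4 × 1/2.502 = 68.5 cfs.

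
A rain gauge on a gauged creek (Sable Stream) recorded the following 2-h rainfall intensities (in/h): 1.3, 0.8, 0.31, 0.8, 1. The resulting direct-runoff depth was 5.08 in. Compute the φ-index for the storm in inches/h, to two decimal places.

Only the 4 blocks with intensity above φ contribute runoff: 1.3, 0.8, 0.8, 1 in/h.
Σ(I−φ)·Δt = d  ⇒  (1.3+0.8+0.8+1 − 4φ)·2 = 5.08
φ = (3.900 − 5.08/2) / 4 = 0.34 in/h.

φ ≈ 0.34 in/h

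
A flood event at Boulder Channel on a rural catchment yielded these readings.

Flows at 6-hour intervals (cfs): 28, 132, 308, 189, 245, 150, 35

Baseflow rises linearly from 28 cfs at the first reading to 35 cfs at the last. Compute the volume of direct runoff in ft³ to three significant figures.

Direct-runoff ordinates (Q − Q_b): 0.00, 102.83, 277.67, 157.50, 212.33, 116.17, 0.00 cfs.
ΣQ_DR = 866.5 cfs.
With Δt = 6 h = 21600 s, V = ΣQ_DR · Δt = 866.5 × 21600 = 1.87 × 10^7 ft³.

V ≈ 1.87 × 10^7 ft³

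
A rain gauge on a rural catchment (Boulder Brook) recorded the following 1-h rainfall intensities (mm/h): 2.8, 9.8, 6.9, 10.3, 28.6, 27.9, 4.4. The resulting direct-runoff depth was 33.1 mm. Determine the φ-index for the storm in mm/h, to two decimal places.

Only the 2 blocks with intensity above φ contribute runoff: 28.6, 27.9 mm/h.
Σ(I−φ)·Δt = d  ⇒  (28.6+27.9 − 2φ)·1 = 33.1
φ = (56.50 − 33.1/1) / 2 = 11.70 mm/h.

φ ≈ 11.70 mm/h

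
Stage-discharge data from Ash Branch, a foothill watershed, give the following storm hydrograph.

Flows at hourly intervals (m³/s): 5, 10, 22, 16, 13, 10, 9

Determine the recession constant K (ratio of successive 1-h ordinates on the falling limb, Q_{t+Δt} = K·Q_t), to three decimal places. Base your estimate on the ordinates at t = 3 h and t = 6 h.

Using the recession-limb readings at t = 3 h and t = 6 h: Q falls from 16 to 9 m³/s over 3 intervals.
K = (Q₂/Q₁)^(1/3) = (9/16)^(1/3) = 0.825.

K ≈ 0.825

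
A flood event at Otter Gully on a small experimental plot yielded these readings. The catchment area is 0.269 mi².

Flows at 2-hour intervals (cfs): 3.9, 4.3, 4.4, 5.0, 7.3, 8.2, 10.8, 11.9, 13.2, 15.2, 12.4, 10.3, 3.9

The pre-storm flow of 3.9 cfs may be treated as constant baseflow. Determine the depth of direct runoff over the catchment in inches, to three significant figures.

Direct runoff: 0.0, 0.4, 0.5, 1.1, 3.4, 4.3, 6.9, 8.0, 9.3, 11.3, 8.5, 6.4, 0.0 cfs; ΣQ_DR = 60.10 cfs.
V = ΣQ_DR · Δt = 60.10 × 7200 s = 4.327 × 10^5 ft³.
Over A = 0.269 mi², depth = V / A = 0.692 in.

d ≈ 0.692 in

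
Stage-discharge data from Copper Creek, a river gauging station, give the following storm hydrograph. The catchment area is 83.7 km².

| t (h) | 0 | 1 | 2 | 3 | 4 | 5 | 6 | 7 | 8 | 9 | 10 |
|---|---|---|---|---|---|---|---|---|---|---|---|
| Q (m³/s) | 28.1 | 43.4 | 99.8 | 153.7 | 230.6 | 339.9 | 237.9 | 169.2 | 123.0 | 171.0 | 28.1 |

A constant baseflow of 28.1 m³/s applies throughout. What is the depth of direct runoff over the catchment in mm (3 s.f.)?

Direct runoff: 0.0, 15.3, 71.7, 125.6, 202.5, 311.8, 209.8, 141.1, 94.9, 142.9, 0.0 m³/s; ΣQ_DR = 1316 m³/s.
V = ΣQ_DR · Δt = 1316 × 3600 s = 4.736 × 10^6 m³.
Over A = 83.7 km², depth = V / A = 56.6 mm.

d ≈ 56.6 mm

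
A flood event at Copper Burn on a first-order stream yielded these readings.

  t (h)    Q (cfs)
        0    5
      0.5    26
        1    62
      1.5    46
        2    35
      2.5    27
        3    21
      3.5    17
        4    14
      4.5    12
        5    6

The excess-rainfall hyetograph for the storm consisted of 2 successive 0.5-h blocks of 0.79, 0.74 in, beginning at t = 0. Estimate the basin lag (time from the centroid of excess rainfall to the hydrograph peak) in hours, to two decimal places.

Centroid of excess rainfall: t_c = Σ P_i·t̄_i / ΣP_i = 0.4918 h (block centres at 0.25, 0.75 h).
Hydrograph peak occurs at t = 1 h, so basin lag t_L = 1 − 0.4918 = 0.51 h.

t_L ≈ 0.51 h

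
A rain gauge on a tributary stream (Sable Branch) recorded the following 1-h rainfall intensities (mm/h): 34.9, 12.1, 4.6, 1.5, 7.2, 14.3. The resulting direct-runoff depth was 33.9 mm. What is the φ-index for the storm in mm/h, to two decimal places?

φ ≈ 9.13 mm/h

Only the 3 blocks with intensity above φ contribute runoff: 34.9, 12.1, 14.3 mm/h.
Σ(I−φ)·Δt = d  ⇒  (34.9+12.1+14.3 − 3φ)·1 = 33.9
φ = (61.30 − 33.9/1) / 3 = 9.13 mm/h.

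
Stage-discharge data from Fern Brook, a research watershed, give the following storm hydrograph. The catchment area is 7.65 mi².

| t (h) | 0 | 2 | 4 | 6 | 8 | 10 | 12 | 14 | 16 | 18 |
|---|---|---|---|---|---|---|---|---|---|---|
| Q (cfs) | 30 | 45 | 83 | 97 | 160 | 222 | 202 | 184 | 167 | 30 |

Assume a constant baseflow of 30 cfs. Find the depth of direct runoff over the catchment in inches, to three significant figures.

Direct runoff: 0.0, 15.0, 53.0, 67.0, 130.0, 192.0, 172.0, 154.0, 137.0, 0.0 cfs; ΣQ_DR = 920.0 cfs.
V = ΣQ_DR · Δt = 920.0 × 7200 s = 6.624 × 10^6 ft³.
Over A = 7.65 mi², depth = V / A = 0.373 in.

d ≈ 0.373 in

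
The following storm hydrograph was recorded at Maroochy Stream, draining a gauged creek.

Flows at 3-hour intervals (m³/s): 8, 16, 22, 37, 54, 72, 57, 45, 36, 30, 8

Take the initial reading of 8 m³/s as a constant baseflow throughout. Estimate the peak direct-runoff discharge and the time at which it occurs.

Q_p = 64.0 m³/s at t = 15 h

Subtracting baseflow gives direct-runoff ordinates: 0.0, 8.0, 14.0, 29.0, 46.0, 64.0, 49.0, 37.0, 28.0, 22.0, 0.0 m³/s.
The maximum is 64.0 m³/s, occurring at the reading for t = 15 h.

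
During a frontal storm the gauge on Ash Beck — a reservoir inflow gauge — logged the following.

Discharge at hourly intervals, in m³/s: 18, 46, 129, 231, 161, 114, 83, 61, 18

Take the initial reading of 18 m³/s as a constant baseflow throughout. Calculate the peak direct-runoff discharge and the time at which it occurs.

Subtracting baseflow gives direct-runoff ordinates: 0.0, 28.0, 111.0, 213.0, 143.0, 96.0, 65.0, 43.0, 0.0 m³/s.
The maximum is 213.0 m³/s, occurring at the reading for t = 3 h.

Q_p = 213.0 m³/s at t = 3 h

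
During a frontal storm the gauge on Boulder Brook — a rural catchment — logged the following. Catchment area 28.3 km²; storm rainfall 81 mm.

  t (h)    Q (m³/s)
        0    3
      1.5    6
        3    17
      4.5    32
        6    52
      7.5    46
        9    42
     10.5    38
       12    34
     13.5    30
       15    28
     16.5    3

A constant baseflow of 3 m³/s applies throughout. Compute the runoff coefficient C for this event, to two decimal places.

C ≈ 0.69

ΣQ_DR = 295.0 m³/s; V = ΣQ_DR·Δt = 1.593 × 10^6 m³.
Runoff depth d = V / A = 56.29 mm.
C = d / P = 56.29 / 81 = 0.69.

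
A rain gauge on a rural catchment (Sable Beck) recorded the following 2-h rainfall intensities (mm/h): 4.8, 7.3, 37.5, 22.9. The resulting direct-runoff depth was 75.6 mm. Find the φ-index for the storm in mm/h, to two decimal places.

Only the 2 blocks with intensity above φ contribute runoff: 37.5, 22.9 mm/h.
Σ(I−φ)·Δt = d  ⇒  (37.5+22.9 − 2φ)·2 = 75.6
φ = (60.40 − 75.6/2) / 2 = 11.30 mm/h.

φ ≈ 11.30 mm/h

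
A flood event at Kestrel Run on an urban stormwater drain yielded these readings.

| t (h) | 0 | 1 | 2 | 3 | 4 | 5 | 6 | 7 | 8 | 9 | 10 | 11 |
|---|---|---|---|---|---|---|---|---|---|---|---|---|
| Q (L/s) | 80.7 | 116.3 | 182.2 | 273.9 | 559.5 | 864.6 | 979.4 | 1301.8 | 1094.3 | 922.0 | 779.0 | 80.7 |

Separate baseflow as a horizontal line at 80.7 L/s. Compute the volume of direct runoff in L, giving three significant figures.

Direct-runoff ordinates (Q − Q_b): 0.0, 35.6, 101.5, 193.2, 478.8, 783.9, 898.7, 1221.1, 1013.6, 841.3, 698.3, 0.0 L/s.
ΣQ_DR = 6266 L/s.
With Δt = 1 h = 3600 s, V = ΣQ_DR · Δt = 6266 × 3600 = 2.26 × 10^7 L.

V ≈ 2.26 × 10^7 L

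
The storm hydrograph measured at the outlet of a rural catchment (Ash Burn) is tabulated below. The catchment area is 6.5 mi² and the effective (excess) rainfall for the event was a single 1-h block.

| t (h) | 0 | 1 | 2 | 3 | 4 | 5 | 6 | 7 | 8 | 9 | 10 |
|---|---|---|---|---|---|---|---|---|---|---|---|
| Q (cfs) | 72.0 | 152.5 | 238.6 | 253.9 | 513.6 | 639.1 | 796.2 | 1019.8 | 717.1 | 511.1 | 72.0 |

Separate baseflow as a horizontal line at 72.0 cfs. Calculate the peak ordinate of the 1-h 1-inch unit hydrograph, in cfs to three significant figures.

U_p ≈ 948 cfs

Direct runoff: 0.0, 80.5, 166.6, 181.9, 441.6, 567.1, 724.2, 947.8, 645.1, 439.1, 0.0 cfs; ΣQ_DR = 4194 cfs, peak = 947.8 cfs.
Runoff depth d = ΣQ_DR·Δt / A = 4194 × 3600 / (6.5 mi²) = 0.9998 in.
The 1-inch UH is the DRH scaled by (1 in)/d, so U_p = 947.8 × 1/0.9998 = 948 cfs.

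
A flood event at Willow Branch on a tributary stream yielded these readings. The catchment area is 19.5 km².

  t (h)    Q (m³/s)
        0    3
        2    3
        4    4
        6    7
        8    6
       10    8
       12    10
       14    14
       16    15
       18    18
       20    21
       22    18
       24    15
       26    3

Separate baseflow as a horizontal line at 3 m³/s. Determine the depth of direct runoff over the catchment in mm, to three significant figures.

d ≈ 38.0 mm

Direct runoff: 0.0, 0.0, 1.0, 4.0, 3.0, 5.0, 7.0, 11.0, 12.0, 15.0, 18.0, 15.0, 12.0, 0.0 m³/s; ΣQ_DR = 103.0 m³/s.
V = ΣQ_DR · Δt = 103.0 × 7200 s = 7.416 × 10^5 m³.
Over A = 19.5 km², depth = V / A = 38.0 mm.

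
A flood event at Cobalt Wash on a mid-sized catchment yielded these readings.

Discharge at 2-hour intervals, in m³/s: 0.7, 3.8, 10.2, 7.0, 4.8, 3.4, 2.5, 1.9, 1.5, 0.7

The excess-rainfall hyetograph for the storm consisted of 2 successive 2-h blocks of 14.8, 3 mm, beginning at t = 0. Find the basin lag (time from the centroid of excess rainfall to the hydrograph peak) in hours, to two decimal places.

Centroid of excess rainfall: t_c = Σ P_i·t̄_i / ΣP_i = 1.3371 h (block centres at 1, 3 h).
Hydrograph peak occurs at t = 4 h, so basin lag t_L = 4 − 1.3371 = 2.66 h.

t_L ≈ 2.66 h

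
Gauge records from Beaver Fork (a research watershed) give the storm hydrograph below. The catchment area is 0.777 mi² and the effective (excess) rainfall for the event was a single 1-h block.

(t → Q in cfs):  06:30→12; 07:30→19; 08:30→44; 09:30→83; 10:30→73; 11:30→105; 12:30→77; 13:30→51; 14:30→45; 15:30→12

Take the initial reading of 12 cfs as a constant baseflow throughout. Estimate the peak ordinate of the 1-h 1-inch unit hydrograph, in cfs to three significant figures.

U_p ≈ 116 cfs

Direct runoff: 0.0, 7.0, 32.0, 71.0, 61.0, 93.0, 65.0, 39.0, 33.0, 0.0 cfs; ΣQ_DR = 401.0 cfs, peak = 93.0 cfs.
Runoff depth d = ΣQ_DR·Δt / A = 401.0 × 3600 / (0.777 mi²) = 0.7997 in.
The 1-inch UH is the DRH scaled by (1 in)/d, so U_p = 93.0 × 1/0.7997 = 116 cfs.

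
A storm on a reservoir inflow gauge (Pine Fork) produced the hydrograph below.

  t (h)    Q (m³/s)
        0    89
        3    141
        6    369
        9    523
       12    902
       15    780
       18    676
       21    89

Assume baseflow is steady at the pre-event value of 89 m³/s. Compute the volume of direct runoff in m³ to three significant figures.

V ≈ 3.09 × 10^7 m³

Direct-runoff ordinates (Q − Q_b): 0.0, 52.0, 280.0, 434.0, 813.0, 691.0, 587.0, 0.0 m³/s.
ΣQ_DR = 2857 m³/s.
With Δt = 3 h = 10800 s, V = ΣQ_DR · Δt = 2857 × 10800 = 3.09 × 10^7 m³.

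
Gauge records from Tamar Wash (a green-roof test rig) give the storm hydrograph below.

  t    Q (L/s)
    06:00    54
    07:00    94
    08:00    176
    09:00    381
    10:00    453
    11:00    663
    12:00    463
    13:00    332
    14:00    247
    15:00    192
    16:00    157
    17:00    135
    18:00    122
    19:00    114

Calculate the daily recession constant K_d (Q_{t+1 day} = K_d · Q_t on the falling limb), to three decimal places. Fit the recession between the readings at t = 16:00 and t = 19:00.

K_d ≈ 0.077

Between t = 16:00 and t = 19:00 the flow falls from 157 to 114 L/s over 3×1 h = 3 h.
Per-interval ratio K = (114/157)^(1/3) = 0.8988; K_d = K^(24/1) = 0.077.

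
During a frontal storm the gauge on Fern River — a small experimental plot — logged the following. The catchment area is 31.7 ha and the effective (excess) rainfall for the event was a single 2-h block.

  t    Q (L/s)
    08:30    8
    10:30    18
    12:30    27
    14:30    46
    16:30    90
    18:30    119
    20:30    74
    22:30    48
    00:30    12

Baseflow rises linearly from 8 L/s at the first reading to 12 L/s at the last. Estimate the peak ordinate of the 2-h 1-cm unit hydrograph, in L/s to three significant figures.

U_p ≈ 136 L/s

Direct runoff: 0.00, 9.50, 18.00, 36.50, 80.00, 108.50, 63.00, 36.50, 0.00 L/s; ΣQ_DR = 352.0 L/s, peak = 108.50 L/s.
Runoff depth d = ΣQ_DR·Δt / A = 352.0 × 7200 / (31.7 ha) = 7.995 mm.
The 1-cm UH is the DRH scaled by (10 mm)/d, so U_p = 108.50 × 10/7.995 = 136 L/s.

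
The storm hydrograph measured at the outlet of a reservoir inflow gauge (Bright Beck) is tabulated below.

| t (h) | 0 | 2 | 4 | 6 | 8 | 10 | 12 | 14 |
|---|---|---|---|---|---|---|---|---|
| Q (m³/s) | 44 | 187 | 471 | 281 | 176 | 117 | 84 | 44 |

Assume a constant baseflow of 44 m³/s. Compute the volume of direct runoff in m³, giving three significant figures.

V ≈ 7.57 × 10^6 m³

Direct-runoff ordinates (Q − Q_b): 0.0, 143.0, 427.0, 237.0, 132.0, 73.0, 40.0, 0.0 m³/s.
ΣQ_DR = 1052 m³/s.
With Δt = 2 h = 7200 s, V = ΣQ_DR · Δt = 1052 × 7200 = 7.57 × 10^6 m³.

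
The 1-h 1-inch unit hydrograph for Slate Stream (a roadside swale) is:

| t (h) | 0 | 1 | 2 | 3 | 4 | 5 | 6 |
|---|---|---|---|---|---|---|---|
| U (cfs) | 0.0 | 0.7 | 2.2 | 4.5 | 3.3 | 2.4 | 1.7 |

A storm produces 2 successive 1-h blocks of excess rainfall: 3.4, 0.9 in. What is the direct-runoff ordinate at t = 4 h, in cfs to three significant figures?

By discrete convolution, Q_j = Σ (P_i / 1 in) · U_{j−i}.
At t = 4 h (j=4): Q = (3.4/1)·3.3 + (0.9/1)·4.5 = 15.3 cfs.

Q ≈ 15.3 cfs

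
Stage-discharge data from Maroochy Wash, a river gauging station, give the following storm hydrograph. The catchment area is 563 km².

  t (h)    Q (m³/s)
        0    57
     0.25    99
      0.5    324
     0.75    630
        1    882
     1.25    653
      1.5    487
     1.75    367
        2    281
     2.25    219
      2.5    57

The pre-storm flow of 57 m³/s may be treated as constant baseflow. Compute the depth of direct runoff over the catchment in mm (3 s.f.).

Direct runoff: 0.0, 42.0, 267.0, 573.0, 825.0, 596.0, 430.0, 310.0, 224.0, 162.0, 0.0 m³/s; ΣQ_DR = 3429 m³/s.
V = ΣQ_DR · Δt = 3429 × 900 s = 3.086 × 10^6 m³.
Over A = 563 km², depth = V / A = 5.48 mm.

d ≈ 5.48 mm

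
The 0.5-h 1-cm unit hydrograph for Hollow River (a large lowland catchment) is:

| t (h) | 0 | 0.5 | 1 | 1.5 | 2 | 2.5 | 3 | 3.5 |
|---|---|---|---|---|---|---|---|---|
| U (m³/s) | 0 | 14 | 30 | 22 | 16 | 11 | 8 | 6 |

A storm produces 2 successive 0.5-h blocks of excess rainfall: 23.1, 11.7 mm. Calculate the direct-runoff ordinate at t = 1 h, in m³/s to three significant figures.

Q ≈ 85.7 m³/s

By discrete convolution, Q_j = Σ (P_i / 10 mm) · U_{j−i}.
At t = 1 h (j=2): Q = (23.1/10)·30 + (11.7/10)·14 = 85.7 m³/s.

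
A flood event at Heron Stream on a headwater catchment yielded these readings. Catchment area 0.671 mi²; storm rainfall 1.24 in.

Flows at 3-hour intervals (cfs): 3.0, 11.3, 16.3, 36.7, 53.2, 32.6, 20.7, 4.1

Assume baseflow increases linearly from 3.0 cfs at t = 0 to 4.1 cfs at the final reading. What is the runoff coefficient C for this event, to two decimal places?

ΣQ_DR = 149.5 cfs; V = ΣQ_DR·Δt = 1.615 × 10^6 ft³.
Runoff depth d = V / A = 1.036 in.
C = d / P = 1.036 / 1.24 = 0.84.

C ≈ 0.84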